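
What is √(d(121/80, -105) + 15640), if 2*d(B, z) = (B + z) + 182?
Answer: √25086810/40 ≈ 125.22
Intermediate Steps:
d(B, z) = 91 + B/2 + z/2 (d(B, z) = ((B + z) + 182)/2 = (182 + B + z)/2 = 91 + B/2 + z/2)
√(d(121/80, -105) + 15640) = √((91 + (121/80)/2 + (½)*(-105)) + 15640) = √((91 + (121*(1/80))/2 - 105/2) + 15640) = √((91 + (½)*(121/80) - 105/2) + 15640) = √((91 + 121/160 - 105/2) + 15640) = √(6281/160 + 15640) = √(2508681/160) = √25086810/40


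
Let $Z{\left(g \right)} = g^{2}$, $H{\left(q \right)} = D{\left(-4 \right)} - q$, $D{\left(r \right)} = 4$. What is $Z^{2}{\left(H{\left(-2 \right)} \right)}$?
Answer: $1296$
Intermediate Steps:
$H{\left(q \right)} = 4 - q$
$Z^{2}{\left(H{\left(-2 \right)} \right)} = \left(\left(4 - -2\right)^{2}\right)^{2} = \left(\left(4 + 2\right)^{2}\right)^{2} = \left(6^{2}\right)^{2} = 36^{2} = 1296$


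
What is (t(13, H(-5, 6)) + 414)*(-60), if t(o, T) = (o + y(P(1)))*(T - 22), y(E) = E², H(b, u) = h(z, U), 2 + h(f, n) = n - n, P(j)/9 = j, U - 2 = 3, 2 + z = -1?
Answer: 110520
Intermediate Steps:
z = -3 (z = -2 - 1 = -3)
U = 5 (U = 2 + 3 = 5)
P(j) = 9*j
h(f, n) = -2 (h(f, n) = -2 + (n - n) = -2 + 0 = -2)
H(b, u) = -2
t(o, T) = (-22 + T)*(81 + o) (t(o, T) = (o + (9*1)²)*(T - 22) = (o + 9²)*(-22 + T) = (o + 81)*(-22 + T) = (81 + o)*(-22 + T) = (-22 + T)*(81 + o))
(t(13, H(-5, 6)) + 414)*(-60) = ((-1782 - 22*13 + 81*(-2) - 2*13) + 414)*(-60) = ((-1782 - 286 - 162 - 26) + 414)*(-60) = (-2256 + 414)*(-60) = -1842*(-60) = 110520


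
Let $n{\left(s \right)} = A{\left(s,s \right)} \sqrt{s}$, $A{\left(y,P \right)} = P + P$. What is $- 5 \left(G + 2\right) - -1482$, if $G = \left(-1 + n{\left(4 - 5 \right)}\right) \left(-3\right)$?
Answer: $1457 - 30 i \approx 1457.0 - 30.0 i$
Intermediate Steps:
$A{\left(y,P \right)} = 2 P$
$n{\left(s \right)} = 2 s^{\frac{3}{2}}$ ($n{\left(s \right)} = 2 s \sqrt{s} = 2 s^{\frac{3}{2}}$)
$G = 3 + 6 i$ ($G = \left(-1 + 2 \left(4 - 5\right)^{\frac{3}{2}}\right) \left(-3\right) = \left(-1 + 2 \left(-1\right)^{\frac{3}{2}}\right) \left(-3\right) = \left(-1 + 2 \left(- i\right)\right) \left(-3\right) = \left(-1 - 2 i\right) \left(-3\right) = 3 + 6 i \approx 3.0 + 6.0 i$)
$- 5 \left(G + 2\right) - -1482 = - 5 \left(\left(3 + 6 i\right) + 2\right) - -1482 = - 5 \left(5 + 6 i\right) + 1482 = \left(-25 - 30 i\right) + 1482 = 1457 - 30 i$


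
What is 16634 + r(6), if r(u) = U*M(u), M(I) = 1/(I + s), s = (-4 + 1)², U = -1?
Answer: 249509/15 ≈ 16634.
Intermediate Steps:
s = 9 (s = (-3)² = 9)
M(I) = 1/(9 + I) (M(I) = 1/(I + 9) = 1/(9 + I))
r(u) = -1/(9 + u)
16634 + r(6) = 16634 - 1/(9 + 6) = 16634 - 1/15 = 249509/15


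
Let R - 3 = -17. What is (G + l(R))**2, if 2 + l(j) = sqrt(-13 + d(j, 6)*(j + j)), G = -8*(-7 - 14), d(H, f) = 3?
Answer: (166 + I*sqrt(97))**2 ≈ 27459.0 + 3269.8*I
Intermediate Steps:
R = -14 (R = 3 - 17 = -14)
G = 168 (G = -8*(-21) = 168)
l(j) = -2 + sqrt(-13 + 6*j) (l(j) = -2 + sqrt(-13 + 3*(j + j)) = -2 + sqrt(-13 + 3*(2*j)) = -2 + sqrt(-13 + 6*j))
(G + l(R))**2 = (168 + (-2 + sqrt(-13 + 6*(-14))))**2 = (168 + (-2 + sqrt(-13 - 84)))**2 = (168 + (-2 + sqrt(-97)))**2 = (168 + (-2 + I*sqrt(97)))**2 = (166 + I*sqrt(97))**2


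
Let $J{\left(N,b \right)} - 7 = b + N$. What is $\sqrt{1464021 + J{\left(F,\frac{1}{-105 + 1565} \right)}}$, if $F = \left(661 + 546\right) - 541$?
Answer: $\frac{\sqrt{780535432965}}{730} \approx 1210.2$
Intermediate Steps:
$F = 666$ ($F = 1207 - 541 = 666$)
$J{\left(N,b \right)} = 7 + N + b$ ($J{\left(N,b \right)} = 7 + \left(b + N\right) = 7 + \left(N + b\right) = 7 + N + b$)
$\sqrt{1464021 + J{\left(F,\frac{1}{-105 + 1565} \right)}} = \sqrt{1464021 + \left(7 + 666 + \frac{1}{-105 + 1565}\right)} = \sqrt{1464021 + \left(7 + 666 + \frac{1}{1460}\right)} = \sqrt{1464021 + \frac{982581}{1460}} = \sqrt{\frac{2138453241}{1460}} = \frac{\sqrt{780535432965}}{730}$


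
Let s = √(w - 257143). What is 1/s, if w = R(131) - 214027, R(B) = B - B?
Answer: -I*√471170/471170 ≈ -0.0014568*I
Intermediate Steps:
R(B) = 0
w = -214027 (w = 0 - 214027 = -214027)
s = I*√471170 (s = √(-214027 - 257143) = √(-471170) = I*√471170 ≈ 686.42*I)
1/s = 1/(I*√471170) = -I*√471170/471170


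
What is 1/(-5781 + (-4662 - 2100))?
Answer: -1/12543 ≈ -7.9726e-5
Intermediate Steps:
1/(-5781 + (-4662 - 2100)) = 1/(-5781 - 6762) = 1/(-12543) = -1/12543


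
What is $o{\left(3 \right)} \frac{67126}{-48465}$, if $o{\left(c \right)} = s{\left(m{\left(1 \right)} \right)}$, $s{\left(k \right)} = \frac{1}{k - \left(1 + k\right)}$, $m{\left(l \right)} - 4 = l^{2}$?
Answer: $\frac{67126}{48465} \approx 1.385$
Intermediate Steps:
$m{\left(l \right)} = 4 + l^{2}$
$s{\left(k \right)} = -1$ ($s{\left(k \right)} = \frac{1}{-1} = -1$)
$o{\left(c \right)} = -1$
$o{\left(3 \right)} \frac{67126}{-48465} = - \frac{67126}{-48465} = - \frac{67126 \left(-1\right)}{48465} = \left(-1\right) \left(- \frac{67126}{48465}\right) = \frac{67126}{48465}$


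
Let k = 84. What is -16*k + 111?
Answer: -1233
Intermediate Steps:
-16*k + 111 = -16*84 + 111 = -1344 + 111 = -1233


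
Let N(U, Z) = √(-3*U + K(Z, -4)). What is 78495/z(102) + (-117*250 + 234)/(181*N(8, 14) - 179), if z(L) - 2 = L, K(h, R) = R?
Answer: 75059311611/98732296 + 10503792*I*√7/949349 ≈ 760.23 + 29.273*I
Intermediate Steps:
z(L) = 2 + L
N(U, Z) = √(-4 - 3*U) (N(U, Z) = √(-3*U - 4) = √(-4 - 3*U))
78495/z(102) + (-117*250 + 234)/(181*N(8, 14) - 179) = 78495/(2 + 102) + (-117*250 + 234)/(181*√(-4 - 3*8) - 179) = 78495/104 + (-29250 + 234)/(181*√(-4 - 24) - 179) = 78495*(1/104) - 29016/(181*√(-28) - 179) = 78495/104 - 29016/(181*(2*I*√7) - 179) = 78495/104 - 29016/(362*I*√7 - 179) = 78495/104 - 29016/(-179 + 362*I*√7)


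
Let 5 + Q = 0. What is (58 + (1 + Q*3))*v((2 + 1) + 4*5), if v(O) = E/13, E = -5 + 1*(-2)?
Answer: -308/13 ≈ -23.692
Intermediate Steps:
Q = -5 (Q = -5 + 0 = -5)
E = -7 (E = -5 - 2 = -7)
v(O) = -7/13
(58 + (1 + Q*3))*v((2 + 1) + 4*5) = (58 + (1 - 5*3))*(-7/13) = (58 + (1 - 15))*(-7/13) = (58 - 14)*(-7/13) = 44*(-7/13) = -308/13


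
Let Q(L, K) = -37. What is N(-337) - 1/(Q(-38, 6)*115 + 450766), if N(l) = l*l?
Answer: 50709807758/446511 ≈ 1.1357e+5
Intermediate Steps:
N(l) = l**2
N(-337) - 1/(Q(-38, 6)*115 + 450766) = (-337)**2 - 1/(-37*115 + 450766) = 113569 - 1/(-4255 + 450766) = 113569 - 1/446511 = 50709807758/446511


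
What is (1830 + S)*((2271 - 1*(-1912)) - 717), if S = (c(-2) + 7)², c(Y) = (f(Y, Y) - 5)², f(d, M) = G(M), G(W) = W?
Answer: 17212156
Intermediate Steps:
f(d, M) = M
c(Y) = (-5 + Y)² (c(Y) = (Y - 5)² = (-5 + Y)²)
S = 3136 (S = ((-5 - 2)² + 7)² = ((-7)² + 7)² = (49 + 7)² = 56² = 3136)
(1830 + S)*((2271 - 1*(-1912)) - 717) = (1830 + 3136)*((2271 - 1*(-1912)) - 717) = 4966*((2271 + 1912) - 717) = 4966*(4183 - 717) = 4966*3466 = 17212156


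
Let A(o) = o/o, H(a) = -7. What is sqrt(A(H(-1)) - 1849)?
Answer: 2*I*sqrt(462) ≈ 42.988*I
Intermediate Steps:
A(o) = 1
sqrt(A(H(-1)) - 1849) = sqrt(1 - 1849) = sqrt(-1848) = 2*I*sqrt(462)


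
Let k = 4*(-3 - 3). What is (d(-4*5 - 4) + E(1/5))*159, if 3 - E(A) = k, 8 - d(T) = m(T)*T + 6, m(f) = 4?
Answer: 19875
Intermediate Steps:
d(T) = 2 - 4*T (d(T) = 8 - (4*T + 6) = 8 - (6 + 4*T) = 8 + (-6 - 4*T) = 2 - 4*T)
k = -24 (k = 4*(-6) = -24)
E(A) = 27 (E(A) = 3 - 1*(-24) = 3 + 24 = 27)
(d(-4*5 - 4) + E(1/5))*159 = ((2 - 4*(-4*5 - 4)) + 27)*159 = ((2 - 4*(-20 - 4)) + 27)*159 = ((2 - 4*(-24)) + 27)*159 = ((2 + 96) + 27)*159 = (98 + 27)*159 = 125*159 = 19875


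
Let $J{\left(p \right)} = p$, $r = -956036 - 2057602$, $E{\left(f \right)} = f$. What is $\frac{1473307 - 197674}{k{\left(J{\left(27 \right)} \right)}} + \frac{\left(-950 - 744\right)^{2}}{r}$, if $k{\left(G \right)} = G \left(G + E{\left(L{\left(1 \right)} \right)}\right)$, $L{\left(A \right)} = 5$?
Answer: $\frac{71144754025}{48218208} \approx 1475.5$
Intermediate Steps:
$r = -3013638$
$k{\left(G \right)} = G \left(5 + G\right)$ ($k{\left(G \right)} = G \left(G + 5\right) = G \left(5 + G\right)$)
$\frac{1473307 - 197674}{k{\left(J{\left(27 \right)} \right)}} + \frac{\left(-950 - 744\right)^{2}}{r} = \frac{1473307 - 197674}{27 \left(5 + 27\right)} + \frac{\left(-950 - 744\right)^{2}}{-3013638} = \frac{1473307 - 197674}{27 \cdot 32} + \left(-1694\right)^{2} \left(- \frac{1}{3013638}\right) = \frac{1275633}{864} + 2869636 \left(- \frac{1}{3013638}\right) = 1275633 \cdot \frac{1}{864} - \frac{1434818}{1506819} = \frac{141737}{96} - \frac{1434818}{1506819} = \frac{71144754025}{48218208}$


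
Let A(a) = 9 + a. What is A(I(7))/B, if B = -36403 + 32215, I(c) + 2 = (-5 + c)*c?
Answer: -7/1396 ≈ -0.0050143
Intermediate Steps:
I(c) = -2 + c*(-5 + c) (I(c) = -2 + (-5 + c)*c = -2 + c*(-5 + c))
B = -4188
A(I(7))/B = (9 + (-2 + 7² - 5*7))/(-4188) = (9 + (-2 + 49 - 35))*(-1/4188) = (9 + 12)*(-1/4188) = 21*(-1/4188) = -7/1396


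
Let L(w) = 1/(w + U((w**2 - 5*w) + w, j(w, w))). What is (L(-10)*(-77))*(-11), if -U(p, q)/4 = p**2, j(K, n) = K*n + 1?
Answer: -847/78410 ≈ -0.010802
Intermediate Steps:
j(K, n) = 1 + K*n
U(p, q) = -4*p**2
L(w) = 1/(w - 4*(w**2 - 4*w)**2) (L(w) = 1/(w - 4*((w**2 - 5*w) + w)**2) = 1/(w - 4*(w**2 - 4*w)**2))
(L(-10)*(-77))*(-11) = (-1/(-10*(-1 + 4*(-10)*(-4 - 10)**2))*(-77))*(-11) = (-1*(-1/10)/(-1 + 4*(-10)*(-14)**2)*(-77))*(-11) = (-1*(-1/10)/(-1 + 4*(-10)*196)*(-77))*(-11) = (-1*(-1/10)/(-1 - 7840)*(-77))*(-11) = (-1*(-1/10)/(-7841)*(-77))*(-11) = (-1*(-1/10)*(-1/7841)*(-77))*(-11) = -1/78410*(-77)*(-11) = (77/78410)*(-11) = -847/78410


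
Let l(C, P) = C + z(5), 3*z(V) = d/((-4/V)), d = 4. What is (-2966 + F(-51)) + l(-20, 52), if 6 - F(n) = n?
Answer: -8792/3 ≈ -2930.7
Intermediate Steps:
F(n) = 6 - n
z(V) = -V/3 (z(V) = (4/((-4/V)))/3 = (4*(-V/4))/3 = (-V)/3 = -V/3)
l(C, P) = -5/3 + C (l(C, P) = C - ⅓*5 = C - 5/3 = -5/3 + C)
(-2966 + F(-51)) + l(-20, 52) = (-2966 + (6 - 1*(-51))) + (-5/3 - 20) = (-2966 + (6 + 51)) - 65/3 = (-2966 + 57) - 65/3 = -2909 - 65/3 = -8792/3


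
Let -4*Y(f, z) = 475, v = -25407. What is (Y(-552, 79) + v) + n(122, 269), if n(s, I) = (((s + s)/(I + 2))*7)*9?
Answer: -27608425/1084 ≈ -25469.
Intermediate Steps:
Y(f, z) = -475/4 (Y(f, z) = -¼*475 = -475/4)
n(s, I) = 126*s/(2 + I) (n(s, I) = (((2*s)/(2 + I))*7)*9 = ((2*s/(2 + I))*7)*9 = (14*s/(2 + I))*9 = 126*s/(2 + I))
(Y(-552, 79) + v) + n(122, 269) = (-475/4 - 25407) + 126*122/(2 + 269) = -102103/4 + 126*122/271 = -102103/4 + 126*122*(1/271) = -102103/4 + 15372/271 = -27608425/1084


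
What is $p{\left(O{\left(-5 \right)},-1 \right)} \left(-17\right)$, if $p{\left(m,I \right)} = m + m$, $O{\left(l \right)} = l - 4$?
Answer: $306$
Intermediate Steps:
$O{\left(l \right)} = -4 + l$ ($O{\left(l \right)} = l - 4 = -4 + l$)
$p{\left(m,I \right)} = 2 m$
$p{\left(O{\left(-5 \right)},-1 \right)} \left(-17\right) = 2 \left(-4 - 5\right) \left(-17\right) = 2 \left(-9\right) \left(-17\right) = \left(-18\right) \left(-17\right) = 306$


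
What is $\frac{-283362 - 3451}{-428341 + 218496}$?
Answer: $\frac{286813}{209845} \approx 1.3668$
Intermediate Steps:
$\frac{-283362 - 3451}{-428341 + 218496} = \frac{-283362 - 3451}{-209845} = \left(-286813\right) \left(- \frac{1}{209845}\right) = \frac{286813}{209845}$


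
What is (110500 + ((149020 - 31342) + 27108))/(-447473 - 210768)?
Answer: -255286/658241 ≈ -0.38783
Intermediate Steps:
(110500 + ((149020 - 31342) + 27108))/(-447473 - 210768) = (110500 + (117678 + 27108))/(-658241) = (110500 + 144786)*(-1/658241) = 255286*(-1/658241) = -255286/658241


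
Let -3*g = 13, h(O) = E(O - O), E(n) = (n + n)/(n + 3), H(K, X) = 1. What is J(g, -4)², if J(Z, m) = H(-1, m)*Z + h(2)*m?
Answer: 169/9 ≈ 18.778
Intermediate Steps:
E(n) = 2*n/(3 + n) (E(n) = (2*n)/(3 + n) = 2*n/(3 + n))
h(O) = 0 (h(O) = 2*(O - O)/(3 + (O - O)) = 2*0/(3 + 0) = 2*0/3 = 2*0*(⅓) = 0)
g = -13/3 (g = -⅓*13 = -13/3 ≈ -4.3333)
J(Z, m) = Z (J(Z, m) = 1*Z + 0*m = Z + 0 = Z)
J(g, -4)² = (-13/3)² = 169/9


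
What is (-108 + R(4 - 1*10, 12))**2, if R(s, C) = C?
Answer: 9216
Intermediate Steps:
(-108 + R(4 - 1*10, 12))**2 = (-108 + 12)**2 = (-96)**2 = 9216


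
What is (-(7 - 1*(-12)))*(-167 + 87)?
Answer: 1520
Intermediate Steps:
(-(7 - 1*(-12)))*(-167 + 87) = -(7 + 12)*(-80) = -1*19*(-80) = -19*(-80) = 1520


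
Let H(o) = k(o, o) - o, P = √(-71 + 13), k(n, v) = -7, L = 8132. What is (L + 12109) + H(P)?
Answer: 20234 - I*√58 ≈ 20234.0 - 7.6158*I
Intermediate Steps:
P = I*√58 (P = √(-58) = I*√58 ≈ 7.6158*I)
H(o) = -7 - o
(L + 12109) + H(P) = (8132 + 12109) + (-7 - I*√58) = 20241 + (-7 - I*√58) = 20234 - I*√58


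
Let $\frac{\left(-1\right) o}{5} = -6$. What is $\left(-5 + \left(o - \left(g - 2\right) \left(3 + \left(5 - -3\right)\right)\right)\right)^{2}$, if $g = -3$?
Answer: $6400$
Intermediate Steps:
$o = 30$ ($o = \left(-5\right) \left(-6\right) = 30$)
$\left(-5 + \left(o - \left(g - 2\right) \left(3 + \left(5 - -3\right)\right)\right)\right)^{2} = \left(-5 - \left(-30 + \left(-3 - 2\right) \left(3 + \left(5 - -3\right)\right)\right)\right)^{2} = \left(-5 - \left(-30 + \left(-3 + \left(-4 + 2\right)\right) \left(3 + \left(5 + 3\right)\right)\right)\right)^{2} = \left(-5 - \left(-30 + \left(-3 - 2\right) \left(3 + 8\right)\right)\right)^{2} = \left(-5 - \left(-30 - 55\right)\right)^{2} = \left(-5 + \left(30 - -55\right)\right)^{2} = \left(-5 + \left(30 + 55\right)\right)^{2} = \left(-5 + 85\right)^{2} = 80^{2} = 6400$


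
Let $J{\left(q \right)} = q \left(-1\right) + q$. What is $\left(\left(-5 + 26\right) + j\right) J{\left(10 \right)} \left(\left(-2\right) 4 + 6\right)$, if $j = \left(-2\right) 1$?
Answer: $0$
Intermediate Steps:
$j = -2$
$J{\left(q \right)} = 0$ ($J{\left(q \right)} = - q + q = 0$)
$\left(\left(-5 + 26\right) + j\right) J{\left(10 \right)} \left(\left(-2\right) 4 + 6\right) = \left(\left(-5 + 26\right) - 2\right) 0 \left(\left(-2\right) 4 + 6\right) = \left(21 - 2\right) 0 \left(-8 + 6\right) = 19 \cdot 0 \left(-2\right) = 0 \left(-2\right) = 0$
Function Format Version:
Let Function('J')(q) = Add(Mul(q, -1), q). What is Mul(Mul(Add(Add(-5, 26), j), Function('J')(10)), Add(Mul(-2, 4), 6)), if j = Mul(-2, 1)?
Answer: 0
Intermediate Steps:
j = -2
Function('J')(q) = 0 (Function('J')(q) = Add(Mul(-1, q), q) = 0)
Mul(Mul(Add(Add(-5, 26), j), Function('J')(10)), Add(Mul(-2, 4), 6)) = Mul(Mul(Add(Add(-5, 26), -2), 0), Add(Mul(-2, 4), 6)) = Mul(Mul(Add(21, -2), 0), Add(-8, 6)) = Mul(Mul(19, 0), -2) = Mul(0, -2) = 0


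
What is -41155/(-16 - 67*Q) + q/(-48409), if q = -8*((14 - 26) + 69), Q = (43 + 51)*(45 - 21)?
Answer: 2061205003/7317891712 ≈ 0.28167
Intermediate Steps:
Q = 2256 (Q = 94*24 = 2256)
q = -456 (q = -8*(-12 + 69) = -8*57 = -456)
-41155/(-16 - 67*Q) + q/(-48409) = -41155/(-16 - 67*2256) - 456/(-48409) = -41155/(-16 - 151152) - 456*(-1/48409) = -41155/(-151168) + 456/48409 = -41155*(-1/151168) + 456/48409 = 41155/151168 + 456/48409 = 2061205003/7317891712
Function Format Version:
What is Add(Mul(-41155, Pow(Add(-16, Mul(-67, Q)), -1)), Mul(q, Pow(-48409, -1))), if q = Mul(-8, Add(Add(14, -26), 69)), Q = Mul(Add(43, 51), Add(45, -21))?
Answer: Rational(2061205003, 7317891712) ≈ 0.28167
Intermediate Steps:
Q = 2256 (Q = Mul(94, 24) = 2256)
q = -456 (q = Mul(-8, Add(-12, 69)) = Mul(-8, 57) = -456)
Add(Mul(-41155, Pow(Add(-16, Mul(-67, Q)), -1)), Mul(q, Pow(-48409, -1))) = Add(Mul(-41155, Pow(Add(-16, Mul(-67, 2256)), -1)), Mul(-456, Pow(-48409, -1))) = Add(Mul(-41155, Pow(Add(-16, -151152), -1)), Mul(-456, Rational(-1, 48409))) = Add(Mul(-41155, Pow(-151168, -1)), Rational(456, 48409)) = Add(Mul(-41155, Rational(-1, 151168)), Rational(456, 48409)) = Add(Rational(41155, 151168), Rational(456, 48409)) = Rational(2061205003, 7317891712)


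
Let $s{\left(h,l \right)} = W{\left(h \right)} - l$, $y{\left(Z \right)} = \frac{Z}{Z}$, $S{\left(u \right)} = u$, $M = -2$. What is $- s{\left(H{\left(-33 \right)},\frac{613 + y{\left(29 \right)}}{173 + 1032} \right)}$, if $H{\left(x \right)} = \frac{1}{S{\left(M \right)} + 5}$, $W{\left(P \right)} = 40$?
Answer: $- \frac{47586}{1205} \approx -39.49$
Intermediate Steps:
$y{\left(Z \right)} = 1$
$H{\left(x \right)} = \frac{1}{3}$ ($H{\left(x \right)} = \frac{1}{-2 + 5} = \frac{1}{3}$)
$s{\left(h,l \right)} = 40 - l$
$- s{\left(H{\left(-33 \right)},\frac{613 + y{\left(29 \right)}}{173 + 1032} \right)} = - (40 - \frac{613 + 1}{173 + 1032}) = - (40 - \frac{614}{1205}) = \left(-1\right) \frac{47586}{1205} = - \frac{47586}{1205}$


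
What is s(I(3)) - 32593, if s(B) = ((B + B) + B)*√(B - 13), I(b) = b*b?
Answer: -32593 + 54*I ≈ -32593.0 + 54.0*I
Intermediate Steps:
I(b) = b²
s(B) = 3*B*√(-13 + B) (s(B) = (2*B + B)*√(-13 + B) = (3*B)*√(-13 + B) = 3*B*√(-13 + B))
s(I(3)) - 32593 = 3*3²*√(-13 + 3²) - 32593 = 3*9*√(-13 + 9) - 32593 = 3*9*√(-4) - 32593 = 3*9*(2*I) - 32593 = 54*I - 32593 = -32593 + 54*I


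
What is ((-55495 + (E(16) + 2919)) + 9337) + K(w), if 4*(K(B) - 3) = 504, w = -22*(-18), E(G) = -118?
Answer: -43228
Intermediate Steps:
w = 396
K(B) = 129 (K(B) = 3 + (1/4)*504 = 3 + 126 = 129)
((-55495 + (E(16) + 2919)) + 9337) + K(w) = ((-55495 + (-118 + 2919)) + 9337) + 129 = ((-55495 + 2801) + 9337) + 129 = (-52694 + 9337) + 129 = -43357 + 129 = -43228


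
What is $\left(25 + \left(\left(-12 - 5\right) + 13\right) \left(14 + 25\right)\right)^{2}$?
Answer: $17161$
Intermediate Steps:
$\left(25 + \left(\left(-12 - 5\right) + 13\right) \left(14 + 25\right)\right)^{2} = \left(25 + \left(\left(-12 - 5\right) + 13\right) 39\right)^{2} = \left(25 + \left(-17 + 13\right) 39\right)^{2} = \left(25 - 156\right)^{2} = \left(-131\right)^{2} = 17161$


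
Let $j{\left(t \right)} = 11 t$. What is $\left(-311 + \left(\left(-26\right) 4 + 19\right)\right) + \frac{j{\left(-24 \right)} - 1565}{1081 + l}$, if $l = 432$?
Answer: $- \frac{600977}{1513} \approx -397.21$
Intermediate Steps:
$\left(-311 + \left(\left(-26\right) 4 + 19\right)\right) + \frac{j{\left(-24 \right)} - 1565}{1081 + l} = \left(-311 + \left(\left(-26\right) 4 + 19\right)\right) + \frac{11 \left(-24\right) - 1565}{1081 + 432} = \left(-311 + \left(-104 + 19\right)\right) + \frac{-264 - 1565}{1513} = \left(-311 - 85\right) - \frac{1829}{1513} = -396 - \frac{1829}{1513} = - \frac{600977}{1513}$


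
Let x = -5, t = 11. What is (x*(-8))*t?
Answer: 440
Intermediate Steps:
(x*(-8))*t = -5*(-8)*11 = 40*11 = 440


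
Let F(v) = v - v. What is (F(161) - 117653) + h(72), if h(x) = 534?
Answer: -117119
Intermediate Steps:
F(v) = 0
(F(161) - 117653) + h(72) = (0 - 117653) + 534 = -117653 + 534 = -117119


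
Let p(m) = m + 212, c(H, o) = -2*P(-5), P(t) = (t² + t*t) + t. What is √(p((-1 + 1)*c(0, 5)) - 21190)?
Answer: I*√20978 ≈ 144.84*I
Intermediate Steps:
P(t) = t + 2*t² (P(t) = (t² + t²) + t = 2*t² + t = t + 2*t²)
c(H, o) = -90 (c(H, o) = -(-10)*(1 + 2*(-5)) = -(-10)*(1 - 10) = -(-10)*(-9) = -2*45 = -90)
p(m) = 212 + m
√(p((-1 + 1)*c(0, 5)) - 21190) = √((212 + (-1 + 1)*(-90)) - 21190) = √((212 + 0*(-90)) - 21190) = √((212 + 0) - 21190) = √(212 - 21190) = √(-20978) = I*√20978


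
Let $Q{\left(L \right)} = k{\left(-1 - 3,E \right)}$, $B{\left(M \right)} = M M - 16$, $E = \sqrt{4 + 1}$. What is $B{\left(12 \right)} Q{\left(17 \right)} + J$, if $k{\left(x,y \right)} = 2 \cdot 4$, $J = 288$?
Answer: $1312$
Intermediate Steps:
$E = \sqrt{5} \approx 2.2361$
$B{\left(M \right)} = -16 + M^{2}$ ($B{\left(M \right)} = M^{2} - 16 = -16 + M^{2}$)
$k{\left(x,y \right)} = 8$
$Q{\left(L \right)} = 8$
$B{\left(12 \right)} Q{\left(17 \right)} + J = \left(-16 + 12^{2}\right) 8 + 288 = \left(-16 + 144\right) 8 + 288 = 128 \cdot 8 + 288 = 1024 + 288 = 1312$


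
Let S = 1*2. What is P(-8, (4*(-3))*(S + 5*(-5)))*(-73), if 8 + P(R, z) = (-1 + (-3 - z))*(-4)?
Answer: -81176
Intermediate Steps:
S = 2
P(R, z) = 8 + 4*z (P(R, z) = -8 + (-1 + (-3 - z))*(-4) = -8 + (-4 - z)*(-4) = -8 + (16 + 4*z) = 8 + 4*z)
P(-8, (4*(-3))*(S + 5*(-5)))*(-73) = (8 + 4*((4*(-3))*(2 + 5*(-5))))*(-73) = (8 + 4*(-12*(2 - 25)))*(-73) = (8 + 4*(-12*(-23)))*(-73) = (8 + 4*276)*(-73) = (8 + 1104)*(-73) = 1112*(-73) = -81176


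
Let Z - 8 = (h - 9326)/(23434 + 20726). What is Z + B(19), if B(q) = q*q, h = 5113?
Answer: 16290827/44160 ≈ 368.90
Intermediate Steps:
B(q) = q²
Z = 349067/44160 (Z = 8 + (5113 - 9326)/(23434 + 20726) = 8 - 4213/44160 = 349067/44160 ≈ 7.9046)
Z + B(19) = 349067/44160 + 19² = 349067/44160 + 361 = 16290827/44160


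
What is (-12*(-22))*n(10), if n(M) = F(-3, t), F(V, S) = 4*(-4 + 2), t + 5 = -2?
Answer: -2112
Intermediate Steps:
t = -7 (t = -5 - 2 = -7)
F(V, S) = -8 (F(V, S) = 4*(-2) = -8)
n(M) = -8
(-12*(-22))*n(10) = -12*(-22)*(-8) = 264*(-8) = -2112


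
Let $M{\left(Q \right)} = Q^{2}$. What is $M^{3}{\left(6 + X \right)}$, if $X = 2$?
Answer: $262144$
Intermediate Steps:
$M^{3}{\left(6 + X \right)} = \left(\left(6 + 2\right)^{2}\right)^{3} = \left(8^{2}\right)^{3} = 64^{3} = 262144$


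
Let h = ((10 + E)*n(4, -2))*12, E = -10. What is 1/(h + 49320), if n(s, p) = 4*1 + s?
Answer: 1/49320 ≈ 2.0276e-5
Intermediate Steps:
n(s, p) = 4 + s
h = 0 (h = ((10 - 10)*(4 + 4))*12 = (0*8)*12 = 0*12 = 0)
1/(h + 49320) = 1/(0 + 49320) = 1/49320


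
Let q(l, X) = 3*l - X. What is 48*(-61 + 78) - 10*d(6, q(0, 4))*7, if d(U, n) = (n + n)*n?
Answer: -1424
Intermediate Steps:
q(l, X) = -X + 3*l
d(U, n) = 2*n² (d(U, n) = (2*n)*n = 2*n²)
48*(-61 + 78) - 10*d(6, q(0, 4))*7 = 48*(-61 + 78) - 10*(2*(-1*4 + 3*0)²)*7 = 48*17 - 10*(2*(-4 + 0)²)*7 = 816 - 10*(2*(-4)²)*7 = 816 - 10*(2*16)*7 = 816 - 10*32*7 = 816 - 320*7 = 816 - 1*2240 = 816 - 2240 = -1424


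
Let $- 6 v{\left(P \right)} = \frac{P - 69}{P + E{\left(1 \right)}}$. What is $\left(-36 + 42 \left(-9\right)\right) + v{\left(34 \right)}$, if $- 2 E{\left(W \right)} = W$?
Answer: $- \frac{83179}{201} \approx -413.83$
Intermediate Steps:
$E{\left(W \right)} = - \frac{W}{2}$
$v{\left(P \right)} = - \frac{-69 + P}{6 \left(- \frac{1}{2} + P\right)}$ ($v{\left(P \right)} = - \frac{\left(P - 69\right) \frac{1}{P - \frac{1}{2}}}{6} = - \frac{\left(-69 + P\right) \frac{1}{P - \frac{1}{2}}}{6} = - \frac{\left(-69 + P\right) \frac{1}{- \frac{1}{2} + P}}{6} = - \frac{\frac{1}{- \frac{1}{2} + P} \left(-69 + P\right)}{6} = - \frac{-69 + P}{6 \left(- \frac{1}{2} + P\right)}$)
$\left(-36 + 42 \left(-9\right)\right) + v{\left(34 \right)} = \left(-36 + 42 \left(-9\right)\right) + \frac{69 - 34}{3 \left(-1 + 2 \cdot 34\right)} = \left(-36 - 378\right) + \frac{69 - 34}{3 \left(-1 + 68\right)} = -414 + \frac{1}{3} \cdot \frac{1}{67} \cdot 35 = -414 + \frac{35}{201} = - \frac{83179}{201}$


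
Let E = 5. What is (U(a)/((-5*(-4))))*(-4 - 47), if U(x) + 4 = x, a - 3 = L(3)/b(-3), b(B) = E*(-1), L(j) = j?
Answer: 102/25 ≈ 4.0800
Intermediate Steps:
b(B) = -5 (b(B) = 5*(-1) = -5)
a = 12/5 (a = 3 + 3/(-5) = 3 + 3*(-⅕) = 3 - ⅗ = 12/5 ≈ 2.4000)
U(x) = -4 + x
(U(a)/((-5*(-4))))*(-4 - 47) = ((-4 + 12/5)/((-5*(-4))))*(-4 - 47) = -8/5/20*(-51) = -8/5*1/20*(-51) = -2/25*(-51) = 102/25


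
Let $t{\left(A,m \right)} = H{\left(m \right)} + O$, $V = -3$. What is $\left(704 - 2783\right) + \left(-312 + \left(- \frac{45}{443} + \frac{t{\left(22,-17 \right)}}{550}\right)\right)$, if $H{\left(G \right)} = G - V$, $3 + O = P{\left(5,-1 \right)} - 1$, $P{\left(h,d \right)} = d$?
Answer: $- \frac{582600317}{243650} \approx -2391.1$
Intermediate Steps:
$O = -5$ ($O = -3 - 2 = -5$)
$H{\left(G \right)} = 3 + G$ ($H{\left(G \right)} = G - -3 = G + 3 = 3 + G$)
$t{\left(A,m \right)} = -2 + m$ ($t{\left(A,m \right)} = \left(3 + m\right) - 5 = -2 + m$)
$\left(704 - 2783\right) + \left(-312 + \left(- \frac{45}{443} + \frac{t{\left(22,-17 \right)}}{550}\right)\right) = \left(704 - 2783\right) - \left(\frac{138261}{443} - \frac{-2 - 17}{550}\right) = -2079 - \frac{76051967}{243650} = - \frac{582600317}{243650}$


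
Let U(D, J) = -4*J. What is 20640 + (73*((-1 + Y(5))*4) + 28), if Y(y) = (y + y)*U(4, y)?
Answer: -38024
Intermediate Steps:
Y(y) = -8*y² (Y(y) = (y + y)*(-4*y) = (2*y)*(-4*y) = -8*y²)
20640 + (73*((-1 + Y(5))*4) + 28) = 20640 + (73*((-1 - 8*5²)*4) + 28) = 20640 + (73*((-1 - 8*25)*4) + 28) = 20640 + (73*((-1 - 200)*4) + 28) = 20640 + (73*(-201*4) + 28) = 20640 + (73*(-804) + 28) = 20640 + (-58692 + 28) = 20640 - 58664 = -38024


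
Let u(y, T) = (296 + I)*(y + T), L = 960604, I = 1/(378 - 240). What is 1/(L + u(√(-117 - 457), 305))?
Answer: 2859010998/3004632060996569 - 5637162*I*√574/21032424426975983 ≈ 9.5153e-7 - 6.4214e-9*I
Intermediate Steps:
I = 1/138 ≈ 0.0072464
u(y, T) = 40849*T/138 + 40849*y/138 (u(y, T) = (296 + 1/138)*(y + T) = 40849*(T + y)/138 = 40849*T/138 + 40849*y/138)
1/(L + u(√(-117 - 457), 305)) = 1/(960604 + ((40849/138)*305 + 40849*√(-117 - 457)/138)) = 1/(960604 + (12458945/138 + 40849*√(-574)/138)) = 1/(960604 + (12458945/138 + 40849*(I*√574)/138)) = 1/(960604 + (12458945/138 + 40849*I*√574/138)) = 1/(145022297/138 + 40849*I*√574/138)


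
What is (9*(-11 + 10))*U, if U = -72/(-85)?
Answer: -648/85 ≈ -7.6235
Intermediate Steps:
U = 72/85 (U = -72*(-1/85) = 72/85 ≈ 0.84706)
(9*(-11 + 10))*U = (9*(-11 + 10))*(72/85) = (9*(-1))*(72/85) = -9*72/85 = -648/85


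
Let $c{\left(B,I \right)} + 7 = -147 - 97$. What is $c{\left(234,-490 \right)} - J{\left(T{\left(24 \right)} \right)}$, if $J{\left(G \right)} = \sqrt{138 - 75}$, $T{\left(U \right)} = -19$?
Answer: $-251 - 3 \sqrt{7} \approx -258.94$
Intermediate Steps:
$J{\left(G \right)} = 3 \sqrt{7}$ ($J{\left(G \right)} = \sqrt{63} = 3 \sqrt{7}$)
$c{\left(B,I \right)} = -251$ ($c{\left(B,I \right)} = -7 - 244 = -251$)
$c{\left(234,-490 \right)} - J{\left(T{\left(24 \right)} \right)} = -251 - 3 \sqrt{7}$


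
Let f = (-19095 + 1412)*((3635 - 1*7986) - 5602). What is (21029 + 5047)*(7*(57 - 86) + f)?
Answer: 4589341996896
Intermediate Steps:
f = 175998899 (f = -17683*((3635 - 7986) - 5602) = -17683*(-4351 - 5602) = -17683*(-9953) = 175998899)
(21029 + 5047)*(7*(57 - 86) + f) = (21029 + 5047)*(7*(57 - 86) + 175998899) = 26076*(7*(-29) + 175998899) = 26076*(-203 + 175998899) = 26076*175998696 = 4589341996896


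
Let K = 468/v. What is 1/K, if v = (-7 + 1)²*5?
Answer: 5/13 ≈ 0.38462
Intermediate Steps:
v = 180 (v = (-6)²*5 = 36*5 = 180)
K = 13/5 (K = 468/180 = 468*(1/180) = 13/5 ≈ 2.6000)
1/K = 1/(13/5) = 5/13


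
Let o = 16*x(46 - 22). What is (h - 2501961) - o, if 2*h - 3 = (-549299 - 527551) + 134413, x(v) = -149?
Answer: -2970794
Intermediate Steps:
h = -471217 (h = 3/2 + ((-549299 - 527551) + 134413)/2 = 3/2 + (-1076850 + 134413)/2 = 3/2 + (½)*(-942437) = 3/2 - 942437/2 = -471217)
o = -2384 (o = 16*(-149) = -2384)
(h - 2501961) - o = (-471217 - 2501961) - 1*(-2384) = -2973178 + 2384 = -2970794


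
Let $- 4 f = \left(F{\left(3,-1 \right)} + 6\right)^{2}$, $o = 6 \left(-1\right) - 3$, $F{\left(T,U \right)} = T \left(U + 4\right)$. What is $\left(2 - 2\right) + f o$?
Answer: $\frac{2025}{4} \approx 506.25$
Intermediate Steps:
$F{\left(T,U \right)} = T \left(4 + U\right)$
$o = -9$ ($o = -6 - 3 = -9$)
$f = - \frac{225}{4}$ ($f = - \frac{\left(3 \left(4 - 1\right) + 6\right)^{2}}{4} = - \frac{\left(3 \cdot 3 + 6\right)^{2}}{4} = - \frac{\left(9 + 6\right)^{2}}{4} = - \frac{15^{2}}{4} = \left(- \frac{1}{4}\right) 225 = - \frac{225}{4} \approx -56.25$)
$\left(2 - 2\right) + f o = \left(2 - 2\right) - - \frac{2025}{4} = 0 + \frac{2025}{4} = \frac{2025}{4}$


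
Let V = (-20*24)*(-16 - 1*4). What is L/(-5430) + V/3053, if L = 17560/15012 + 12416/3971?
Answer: 388338298731643/123530753274885 ≈ 3.1437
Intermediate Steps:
L = 64029938/14903163 (L = 17560*(1/15012) + 12416*(1/3971) = 4390/3753 + 12416/3971 = 64029938/14903163 ≈ 4.2964)
V = 9600 (V = -480*(-16 - 4) = -480*(-20) = 9600)
L/(-5430) + V/3053 = (64029938/14903163)/(-5430) + 9600/3053 = (64029938/14903163)*(-1/5430) + 9600*(1/3053) = -32014969/40462087545 + 9600/3053 = 388338298731643/123530753274885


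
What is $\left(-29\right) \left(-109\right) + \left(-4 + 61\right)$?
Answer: $3218$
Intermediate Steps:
$\left(-29\right) \left(-109\right) + \left(-4 + 61\right) = 3161 + 57 = 3218$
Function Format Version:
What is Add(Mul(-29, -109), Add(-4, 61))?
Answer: 3218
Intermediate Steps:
Add(Mul(-29, -109), Add(-4, 61)) = Add(3161, 57) = 3218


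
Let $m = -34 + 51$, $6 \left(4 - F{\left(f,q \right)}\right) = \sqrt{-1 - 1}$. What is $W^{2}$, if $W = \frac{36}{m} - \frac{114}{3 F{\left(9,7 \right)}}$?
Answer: $\frac{72 \left(- 1506 \sqrt{2} + 62983 i\right)}{289 \left(24 \sqrt{2} + 287 i\right)} \approx 53.704 + 8.1999 i$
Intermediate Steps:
$F{\left(f,q \right)} = 4 - \frac{i \sqrt{2}}{6}$ ($F{\left(f,q \right)} = 4 - \frac{\sqrt{-1 - 1}}{6} = 4 - \frac{\sqrt{-2}}{6} = 4 - \frac{i \sqrt{2}}{6}$)
$m = 17$
$W = \frac{36}{17} - \frac{114}{12 - \frac{i \sqrt{2}}{2}}$ ($W = \frac{36}{17} - \frac{114}{3 \left(4 - \frac{i \sqrt{2}}{6}\right)} = 36 \cdot \frac{1}{17} - \frac{114}{12 - \frac{i \sqrt{2}}{2}} = \frac{36}{17} - \frac{114}{12 - \frac{i \sqrt{2}}{2}} \approx -7.3495 - 0.55786 i$)
$W^{2} = \left(\frac{12 \left(- 251 i + 3 \sqrt{2}\right)}{17 \left(\sqrt{2} + 24 i\right)}\right)^{2} = \frac{144 \left(- 251 i + 3 \sqrt{2}\right)^{2}}{289 \left(\sqrt{2} + 24 i\right)^{2}}$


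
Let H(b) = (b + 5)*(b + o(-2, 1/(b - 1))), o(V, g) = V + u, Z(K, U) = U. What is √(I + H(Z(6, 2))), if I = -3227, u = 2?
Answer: 3*I*√357 ≈ 56.683*I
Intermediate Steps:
o(V, g) = 2 + V (o(V, g) = V + 2 = 2 + V)
H(b) = b*(5 + b) (H(b) = (b + 5)*(b + (2 - 2)) = (5 + b)*(b + 0) = (5 + b)*b = b*(5 + b))
√(I + H(Z(6, 2))) = √(-3227 + 2*(5 + 2)) = √(-3227 + 2*7) = √(-3227 + 14) = √(-3213) = 3*I*√357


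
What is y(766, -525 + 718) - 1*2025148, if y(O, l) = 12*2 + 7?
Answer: -2025117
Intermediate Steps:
y(O, l) = 31 (y(O, l) = 24 + 7 = 31)
y(766, -525 + 718) - 1*2025148 = 31 - 1*2025148 = 31 - 2025148 = -2025117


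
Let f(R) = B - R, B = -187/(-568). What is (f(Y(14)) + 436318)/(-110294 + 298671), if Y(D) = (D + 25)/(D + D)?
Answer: 1734796139/748986952 ≈ 2.3162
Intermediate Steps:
B = 187/568 (B = -187*(-1/568) = 187/568 ≈ 0.32923)
Y(D) = (25 + D)/(2*D) (Y(D) = (25 + D)/((2*D)) = (25 + D)*(1/(2*D)) = (25 + D)/(2*D))
f(R) = 187/568 - R
(f(Y(14)) + 436318)/(-110294 + 298671) = ((187/568 - (25 + 14)/(2*14)) + 436318)/(-110294 + 298671) = ((187/568 - 39/(2*14)) + 436318)/188377 = ((187/568 - 1*39/28) + 436318)*(1/188377) = ((187/568 - 39/28) + 436318)*(1/188377) = (-4229/3976 + 436318)*(1/188377) = (1734796139/3976)*(1/188377) = 1734796139/748986952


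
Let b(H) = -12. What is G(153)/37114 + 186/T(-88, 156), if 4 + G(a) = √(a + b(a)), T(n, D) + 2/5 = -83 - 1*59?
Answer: -8629717/6606292 + √141/37114 ≈ -1.3060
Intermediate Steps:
T(n, D) = -712/5 (T(n, D) = -⅖ + (-83 - 1*59) = -⅖ + (-83 - 59) = -⅖ - 142 = -712/5)
G(a) = -4 + √(-12 + a) (G(a) = -4 + √(a - 12) = -4 + √(-12 + a))
G(153)/37114 + 186/T(-88, 156) = (-4 + √(-12 + 153))/37114 + 186/(-712/5) = (-4 + √141)*(1/37114) + 186*(-5/712) = (-2/18557 + √141/37114) - 465/356 = -8629717/6606292 + √141/37114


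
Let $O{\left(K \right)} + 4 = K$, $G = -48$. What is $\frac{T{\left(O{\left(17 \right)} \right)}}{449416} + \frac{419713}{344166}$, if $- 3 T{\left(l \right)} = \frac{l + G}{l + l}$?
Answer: $\frac{817378865513}{670252730576} \approx 1.2195$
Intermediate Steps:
$O{\left(K \right)} = -4 + K$
$T{\left(l \right)} = - \frac{-48 + l}{6 l}$ ($T{\left(l \right)} = - \frac{\left(l - 48\right) \frac{1}{l + l}}{3} = - \frac{\left(-48 + l\right) \frac{1}{2 l}}{3} = - \frac{\frac{1}{2} \frac{1}{l} \left(-48 + l\right)}{3} = - \frac{-48 + l}{6 l}$)
$\frac{T{\left(O{\left(17 \right)} \right)}}{449416} + \frac{419713}{344166} = \frac{\frac{1}{6} \frac{1}{-4 + 17} \left(48 - \left(-4 + 17\right)\right)}{449416} + \frac{419713}{344166} = \frac{48 - 13}{6 \cdot 13} \cdot \frac{1}{449416} + 419713 \cdot \frac{1}{344166} = \frac{1}{6} \cdot \frac{1}{13} \left(48 - 13\right) \frac{1}{449416} + \frac{419713}{344166} = \frac{1}{6} \cdot \frac{1}{13} \cdot 35 \cdot \frac{1}{449416} + \frac{419713}{344166} = \frac{35}{78} \cdot \frac{1}{449416} + \frac{419713}{344166} = \frac{35}{35054448} + \frac{419713}{344166} = \frac{817378865513}{670252730576}$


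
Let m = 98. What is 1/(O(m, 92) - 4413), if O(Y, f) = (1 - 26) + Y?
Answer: -1/4340 ≈ -0.00023041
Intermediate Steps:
O(Y, f) = -25 + Y
1/(O(m, 92) - 4413) = 1/((-25 + 98) - 4413) = 1/(73 - 4413) = 1/(-4340) = -1/4340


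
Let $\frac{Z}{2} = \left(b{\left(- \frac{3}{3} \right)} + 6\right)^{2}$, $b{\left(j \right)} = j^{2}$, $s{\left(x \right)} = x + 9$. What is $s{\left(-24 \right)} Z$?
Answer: $-1470$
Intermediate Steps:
$s{\left(x \right)} = 9 + x$
$Z = 98$ ($Z = 2 \left(\left(- \frac{3}{3}\right)^{2} + 6\right)^{2} = 2 \left(\left(\left(-3\right) \frac{1}{3}\right)^{2} + 6\right)^{2} = 2 \left(\left(-1\right)^{2} + 6\right)^{2} = 2 \left(1 + 6\right)^{2} = 2 \cdot 7^{2} = 2 \cdot 49 = 98$)
$s{\left(-24 \right)} Z = \left(9 - 24\right) 98 = \left(-15\right) 98 = -1470$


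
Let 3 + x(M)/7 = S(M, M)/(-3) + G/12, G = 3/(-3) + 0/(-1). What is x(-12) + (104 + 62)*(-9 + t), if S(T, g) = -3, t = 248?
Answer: 475913/12 ≈ 39659.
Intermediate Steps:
G = -1 (G = 3*(-⅓) + 0*(-1) = -1 + 0 = -1)
x(M) = -175/12 (x(M) = -21 + 7*(-3/(-3) - 1/12) = -21 + 7*(-3*(-⅓) - 1*1/12) = -21 + 7*(1 - 1/12) = -21 + 7*(11/12) = -21 + 77/12 = -175/12)
x(-12) + (104 + 62)*(-9 + t) = -175/12 + (104 + 62)*(-9 + 248) = -175/12 + 166*239 = -175/12 + 39674 = 475913/12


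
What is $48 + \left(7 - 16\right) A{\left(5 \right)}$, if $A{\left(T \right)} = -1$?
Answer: $57$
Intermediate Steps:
$48 + \left(7 - 16\right) A{\left(5 \right)} = 48 + \left(7 - 16\right) \left(-1\right) = 48 - -9 = 48 + 9 = 57$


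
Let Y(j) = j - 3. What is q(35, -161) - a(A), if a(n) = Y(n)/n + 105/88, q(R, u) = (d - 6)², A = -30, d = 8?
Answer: 751/440 ≈ 1.7068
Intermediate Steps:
Y(j) = -3 + j
q(R, u) = 4 (q(R, u) = (8 - 6)² = 2² = 4)
a(n) = 105/88 + (-3 + n)/n (a(n) = (-3 + n)/n + 105/88 = 105/88 + (-3 + n)/n)
q(35, -161) - a(A) = 4 - (193/88 - 3/(-30)) = 4 - (193/88 - 3*(-1/30)) = 4 - (193/88 + ⅒) = 4 - 1*1009/440 = 4 - 1009/440 = 751/440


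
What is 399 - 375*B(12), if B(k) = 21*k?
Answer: -94101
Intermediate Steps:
399 - 375*B(12) = 399 - 7875*12 = 399 - 375*252 = 399 - 94500 = -94101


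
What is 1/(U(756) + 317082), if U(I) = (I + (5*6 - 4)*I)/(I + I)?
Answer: 2/634191 ≈ 3.1536e-6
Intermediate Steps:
U(I) = 27/2 (U(I) = (I + (30 - 4)*I)/((2*I)) = (I + 26*I)*(1/(2*I)) = (27*I)*(1/(2*I)) = 27/2)
1/(U(756) + 317082) = 1/(27/2 + 317082) = 1/(634191/2) = 2/634191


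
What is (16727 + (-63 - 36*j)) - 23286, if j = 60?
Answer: -8782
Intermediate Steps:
(16727 + (-63 - 36*j)) - 23286 = (16727 + (-63 - 36*60)) - 23286 = (16727 + (-63 - 2160)) - 23286 = (16727 - 2223) - 23286 = 14504 - 23286 = -8782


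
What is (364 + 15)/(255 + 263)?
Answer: 379/518 ≈ 0.73166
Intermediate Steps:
(364 + 15)/(255 + 263) = 379/518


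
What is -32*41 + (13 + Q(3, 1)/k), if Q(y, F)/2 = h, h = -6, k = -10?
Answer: -6489/5 ≈ -1297.8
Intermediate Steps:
Q(y, F) = -12 (Q(y, F) = 2*(-6) = -12)
-32*41 + (13 + Q(3, 1)/k) = -32*41 + (13 - 12/(-10)) = -1312 + (13 - 12*(-1/10)) = -1312 + (13 + 6/5) = -1312 + 71/5 = -6489/5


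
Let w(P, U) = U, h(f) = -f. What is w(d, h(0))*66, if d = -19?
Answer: 0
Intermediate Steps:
w(d, h(0))*66 = -1*0*66 = 0*66 = 0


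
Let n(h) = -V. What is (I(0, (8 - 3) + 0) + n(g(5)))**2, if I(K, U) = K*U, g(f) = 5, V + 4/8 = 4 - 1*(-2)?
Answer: 121/4 ≈ 30.250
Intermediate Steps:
V = 11/2 (V = -1/2 + (4 - 1*(-2)) = -1/2 + (4 + 2) = -1/2 + 6 = 11/2 ≈ 5.5000)
n(h) = -11/2 (n(h) = -1*11/2 = -11/2)
(I(0, (8 - 3) + 0) + n(g(5)))**2 = (0*((8 - 3) + 0) - 11/2)**2 = (0*(5 + 0) - 11/2)**2 = (0*5 - 11/2)**2 = (0 - 11/2)**2 = (-11/2)**2 = 121/4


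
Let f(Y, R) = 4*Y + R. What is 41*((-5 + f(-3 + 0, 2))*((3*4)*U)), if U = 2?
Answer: -14760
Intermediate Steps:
f(Y, R) = R + 4*Y
41*((-5 + f(-3 + 0, 2))*((3*4)*U)) = 41*((-5 + (2 + 4*(-3 + 0)))*((3*4)*2)) = 41*((-5 + (2 + 4*(-3)))*(12*2)) = 41*((-5 + (2 - 12))*24) = 41*((-5 - 10)*24) = 41*(-15*24) = 41*(-360) = -14760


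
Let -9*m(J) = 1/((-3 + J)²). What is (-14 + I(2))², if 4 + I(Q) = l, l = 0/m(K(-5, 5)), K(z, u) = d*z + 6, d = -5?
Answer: 324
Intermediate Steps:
K(z, u) = 6 - 5*z (K(z, u) = -5*z + 6 = 6 - 5*z)
m(J) = -1/(9*(-3 + J)²)
l = 0 (l = 0/((-1/(9*(-3 + (6 - 5*(-5)))²))) = 0/((-1/(9*(-3 + (6 + 25))²))) = 0/((-1/(9*(-3 + 31)²))) = 0/((-⅑/28²)) = 0/((-⅑*1/784)) = 0/(-1/7056) = 0*(-7056) = 0)
I(Q) = -4 (I(Q) = -4 + 0 = -4)
(-14 + I(2))² = (-14 - 4)² = (-18)² = 324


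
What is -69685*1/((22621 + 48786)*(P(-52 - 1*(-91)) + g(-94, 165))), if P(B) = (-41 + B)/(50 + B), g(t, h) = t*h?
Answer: 885995/14081378792 ≈ 6.2920e-5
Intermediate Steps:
g(t, h) = h*t
P(B) = (-41 + B)/(50 + B)
-69685*1/((22621 + 48786)*(P(-52 - 1*(-91)) + g(-94, 165))) = -69685*1/((22621 + 48786)*((-41 + (-52 - 1*(-91)))/(50 + (-52 - 1*(-91))) + 165*(-94))) = -69685*1/(71407*((-41 + (-52 + 91))/(50 + (-52 + 91)) - 15510)) = -69685*1/(71407*((-41 + 39)/(50 + 39) - 15510)) = -69685*1/(71407*(-2/89 - 15510)) = -69685/((-1380392/89*71407)) = -69685/(-98569651544/89) = -69685*(-89/98569651544) = 885995/14081378792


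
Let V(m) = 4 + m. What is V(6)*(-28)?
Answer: -280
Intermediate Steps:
V(6)*(-28) = (4 + 6)*(-28) = 10*(-28) = -280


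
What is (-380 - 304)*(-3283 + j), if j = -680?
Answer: 2710692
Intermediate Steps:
(-380 - 304)*(-3283 + j) = (-380 - 304)*(-3283 - 680) = -684*(-3963) = 2710692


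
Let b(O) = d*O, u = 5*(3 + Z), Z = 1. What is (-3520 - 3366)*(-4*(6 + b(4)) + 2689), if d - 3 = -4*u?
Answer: -26834742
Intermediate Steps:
u = 20 (u = 5*(3 + 1) = 5*4 = 20)
d = -77 (d = 3 - 4*20 = 3 - 80 = -77)
b(O) = -77*O
(-3520 - 3366)*(-4*(6 + b(4)) + 2689) = (-3520 - 3366)*(-4*(6 - 77*4) + 2689) = -6886*(-4*(6 - 308) + 2689) = -6886*(-4*(-302) + 2689) = -6886*(1208 + 2689) = -6886*3897 = -26834742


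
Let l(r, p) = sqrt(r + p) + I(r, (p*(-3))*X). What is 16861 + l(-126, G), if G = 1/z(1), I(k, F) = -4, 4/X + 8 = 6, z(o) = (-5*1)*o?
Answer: 16857 + I*sqrt(3155)/5 ≈ 16857.0 + 11.234*I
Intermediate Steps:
z(o) = -5*o
X = -2 (X = 4/(-8 + 6) = 4/(-2) = 4*(-1/2) = -2)
G = -1/5 (G = 1/(-5*1) = 1/(-5) = -1/5 ≈ -0.20000)
l(r, p) = -4 + sqrt(p + r) (l(r, p) = sqrt(r + p) - 4 = sqrt(p + r) - 4 = -4 + sqrt(p + r))
16861 + l(-126, G) = 16861 + (-4 + sqrt(-1/5 - 126)) = 16861 + (-4 + sqrt(-631/5)) = 16861 + (-4 + I*sqrt(3155)/5) = 16857 + I*sqrt(3155)/5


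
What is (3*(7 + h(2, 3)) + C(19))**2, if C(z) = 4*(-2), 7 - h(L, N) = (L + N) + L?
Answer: 169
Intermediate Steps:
h(L, N) = 7 - N - 2*L (h(L, N) = 7 - ((L + N) + L) = 7 - (N + 2*L) = 7 + (-N - 2*L) = 7 - N - 2*L)
C(z) = -8
(3*(7 + h(2, 3)) + C(19))**2 = (3*(7 + (7 - 1*3 - 2*2)) - 8)**2 = (3*(7 + (7 - 3 - 4)) - 8)**2 = (3*(7 + 0) - 8)**2 = (3*7 - 8)**2 = (21 - 8)**2 = 13**2 = 169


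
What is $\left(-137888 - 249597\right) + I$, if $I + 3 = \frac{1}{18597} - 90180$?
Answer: $- \frac{8883191795}{18597} \approx -4.7767 \cdot 10^{5}$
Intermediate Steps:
$I = - \frac{1677133250}{18597}$ ($I = -3 - \left(90180 - \frac{1}{18597}\right) = -3 + \left(\frac{1}{18597} - 90180\right) = -3 - \frac{1677077459}{18597} = - \frac{1677133250}{18597} \approx -90183.0$)
$\left(-137888 - 249597\right) + I = \left(-137888 - 249597\right) - \frac{1677133250}{18597} = -387485 - \frac{1677133250}{18597} = - \frac{8883191795}{18597}$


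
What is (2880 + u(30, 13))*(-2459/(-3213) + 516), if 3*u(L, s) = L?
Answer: 282262390/189 ≈ 1.4935e+6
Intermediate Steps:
u(L, s) = L/3
(2880 + u(30, 13))*(-2459/(-3213) + 516) = (2880 + (⅓)*30)*(-2459/(-3213) + 516) = (2880 + 10)*(-2459*(-1/3213) + 516) = 2890*(2459/3213 + 516) = 2890*(1660367/3213) = 282262390/189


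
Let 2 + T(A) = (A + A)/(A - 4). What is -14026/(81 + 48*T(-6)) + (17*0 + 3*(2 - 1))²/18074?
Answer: -1267527703/3849762 ≈ -329.25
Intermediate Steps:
T(A) = -2 + 2*A/(-4 + A) (T(A) = -2 + (A + A)/(A - 4) = -2 + (2*A)/(-4 + A) = -2 + 2*A/(-4 + A))
-14026/(81 + 48*T(-6)) + (17*0 + 3*(2 - 1))²/18074 = -14026/(81 + 48*(8/(-4 - 6))) + (17*0 + 3*(2 - 1))²/18074 = -14026/(81 + 48*(8/(-10))) + (0 + 3*1)²*(1/18074) = -14026/(81 + 48*(8*(-⅒))) + (0 + 3)²*(1/18074) = -14026/(81 + 48*(-⅘)) + 3²*(1/18074) = -14026/(81 - 192/5) + 9*(1/18074) = -14026/213/5 + 9/18074 = -14026*5/213 + 9/18074 = -70130/213 + 9/18074 = -1267527703/3849762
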